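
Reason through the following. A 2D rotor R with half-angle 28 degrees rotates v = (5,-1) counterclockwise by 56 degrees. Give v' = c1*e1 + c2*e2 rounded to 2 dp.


Rotor R = cos(28deg) - sin(28deg)*e12
Rotation angle theta = 2 * 28 = 56 degrees
v' = R*v*~R rotates v by theta.
cos(56deg) = 0.5592, sin(56deg) = 0.8290
v'_1 = 5*cos(56deg) - (-1)*sin(56deg)
= 5*0.5592 - (-1)*0.8290
= 3.63
v'_2 = 5*sin(56deg) + (-1)*cos(56deg)
= 5*0.8290 + (-1)*0.5592
= 3.59
v' = 3.63*e1 + 3.59*e2


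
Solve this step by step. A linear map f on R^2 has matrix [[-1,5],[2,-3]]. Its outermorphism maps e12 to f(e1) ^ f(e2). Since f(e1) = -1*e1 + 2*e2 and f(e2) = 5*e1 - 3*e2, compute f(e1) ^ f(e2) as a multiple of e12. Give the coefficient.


The outermorphism of a linear map f sends e1^e2 to f(e1)^f(e2).
f(e1) = -1*e1 + 2*e2
f(e2) = 5*e1 - 3*e2
f(e1) ^ f(e2) = (-1*e1 + 2*e2) ^ (5*e1 - 3*e2)
= (-1)*(-3)*e12 + 2*5*e21
= (3 - 10)*e12
= -7*e12
Coefficient = -7


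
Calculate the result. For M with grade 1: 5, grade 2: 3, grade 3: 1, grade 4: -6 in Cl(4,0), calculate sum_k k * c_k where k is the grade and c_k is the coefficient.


Grade-weighted sum = sum of grade_k * coefficient_k
1*5 = 5
2*3 = 6
3*1 = 3
4*(-6) = -24
Total = 5 + 6 + 3 + (-24) = -10


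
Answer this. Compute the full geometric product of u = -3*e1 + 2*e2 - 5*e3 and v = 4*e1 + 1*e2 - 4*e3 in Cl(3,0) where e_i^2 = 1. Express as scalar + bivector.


In Cl(3,0): e_i^2 = 1, e_ie_j = -e_je_i for i != j.
Scalar part = u . v = (-3)*4 + 2*1 + (-5)*(-4)
= -12 + 2 + 20 = 10
e12 coeff = (-3)*1 - 2*4 = -3 - 8 = -11
e13 coeff = (-3)*(-4) - (-5)*4 = 12 - (-20) = 32
e23 coeff = 2*(-4) - (-5)*1 = -8 - (-5) = -3
uv = 10 - 11*e12 + 32*e13 - 3*e23


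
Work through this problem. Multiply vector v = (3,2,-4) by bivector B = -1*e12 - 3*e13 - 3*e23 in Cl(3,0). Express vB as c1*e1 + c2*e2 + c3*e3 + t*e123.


vB has grade-1 (vector) and grade-3 (trivector) parts: vB = (v _| B) + (v ^ B).
Vector part <vB>_1:
  e1: -v2*b12 - v3*b13 = -(2)*(-1) - (-4)*(-3) = -10
  e2: v1*b12 - v3*b23 = (3)*(-1) - (-4)*(-3) = -15
  e3: v1*b13 + v2*b23 = (3)*(-3) + (2)*(-3) = -15
Trivector part <vB>_3:
  e123: v1*b23 - v2*b13 + v3*b12 = (3)*(-3) - (2)*(-3) + (-4)*(-1) = 1
vB = -10*e1 - 15*e2 - 15*e3 + 1*e123


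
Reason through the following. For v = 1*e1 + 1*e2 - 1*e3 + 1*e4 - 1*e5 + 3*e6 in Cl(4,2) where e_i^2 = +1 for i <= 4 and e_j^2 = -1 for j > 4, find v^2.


v^2 = sum of c_i^2 * e_i^2
Positive signature terms (e_i^2 = +1): 1^2 + 1^2 + (-1)^2 + 1^2 = 4
Negative signature terms (e_j^2 = -1): (-1)^2 + 3^2 = 10
v^2 = 4 - 10 = -6


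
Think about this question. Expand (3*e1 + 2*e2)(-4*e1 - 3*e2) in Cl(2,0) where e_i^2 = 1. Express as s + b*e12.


Expand: (3*e1 + 2*e2)(-4*e1 - 3*e2)
= 3*(-4)*e1e1 + 3*(-3)*e1e2 + 2*(-4)*e2e1 + 2*(-3)*e2e2
Using e1^2 = e2^2 = 1, e2e1 = -e1e2:
Scalar part s = 3*(-4) + 2*(-3) = -12 + (-6) = -18
Bivector part b = 3*(-3) - 2*(-4) = -9 - (-8) = -1
uv = -18 - 1*e12


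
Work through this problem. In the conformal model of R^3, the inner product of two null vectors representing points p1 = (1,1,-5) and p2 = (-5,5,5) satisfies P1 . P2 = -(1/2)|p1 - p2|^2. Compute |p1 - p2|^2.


p1 - p2 = (6, -4, -10)
|p1 - p2|^2 = 6^2 + (-4)^2 + (-10)^2
= 36 + 16 + 100
= 152


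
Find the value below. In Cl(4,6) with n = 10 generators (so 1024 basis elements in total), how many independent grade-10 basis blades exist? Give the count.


Number of grade-k basis blades in Cl(p,q) with n = p + q is C(n, k).
n = 4 + 6 = 10
C(10, 10) = 10! / (10! * 0!)
= 3628800 / (3628800 * 1)
= 1


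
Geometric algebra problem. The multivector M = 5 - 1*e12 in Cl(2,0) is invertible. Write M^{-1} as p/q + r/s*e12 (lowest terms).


M = 5 - 1*e12, where e12^2 = -1.
Since M commutes with its reverse ~M = a - b*e12, M * ~M = a^2 - b^2*e12^2 = a^2 + b^2.
So M^{-1} = ~M / (a^2 + b^2) = (a - b*e12)/(a^2 + b^2).
a^2 + b^2 = 25 + 1 = 26
Scalar part = 5/26 = 5/26
Bivector coeff = 1/26 = 1/26
M^{-1} = 5/26 + 1/26*e12


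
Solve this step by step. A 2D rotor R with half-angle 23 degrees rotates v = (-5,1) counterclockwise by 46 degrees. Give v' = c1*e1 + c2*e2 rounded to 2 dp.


Rotor R = cos(23deg) - sin(23deg)*e12
Rotation angle theta = 2 * 23 = 46 degrees
v' = R*v*~R rotates v by theta.
cos(46deg) = 0.6947, sin(46deg) = 0.7193
v'_1 = -5*cos(46deg) - 1*sin(46deg)
= -5*0.6947 - 1*0.7193
= -4.19
v'_2 = -5*sin(46deg) + 1*cos(46deg)
= -5*0.7193 + 1*0.6947
= -2.90
v' = -4.19*e1 - 2.90*e2


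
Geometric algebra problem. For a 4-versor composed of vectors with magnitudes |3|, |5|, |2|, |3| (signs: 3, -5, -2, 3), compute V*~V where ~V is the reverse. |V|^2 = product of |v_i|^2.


Each vector v_i has |v_i|^2 = s_i^2
Squared scales: 3^2 = 9, (-5)^2 = 25, (-2)^2 = 4, 3^2 = 9
|V|^2 = 9 * 25 * 4 * 9
= 8100


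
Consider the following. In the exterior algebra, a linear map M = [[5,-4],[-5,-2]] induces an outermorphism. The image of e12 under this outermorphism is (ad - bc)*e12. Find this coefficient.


The outermorphism of a linear map f sends e1^e2 to f(e1)^f(e2).
f(e1) = 5*e1 - 5*e2
f(e2) = -4*e1 - 2*e2
f(e1) ^ f(e2) = (5*e1 - 5*e2) ^ (-4*e1 - 2*e2)
= 5*(-2)*e12 + (-5)*(-4)*e21
= (-10 - 20)*e12
= -30*e12
Coefficient = -30


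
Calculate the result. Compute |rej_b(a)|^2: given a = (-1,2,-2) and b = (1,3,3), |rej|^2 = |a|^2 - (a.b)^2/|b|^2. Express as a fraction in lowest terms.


|a|^2 = (-1)^2 + 2^2 + (-2)^2 = 9
|b|^2 = 1^2 + 3^2 + 3^2 = 19
a . b = (-1)*1 + 2*3 + (-2)*3 = -1
(a.b)^2 = (-1)^2 = 1
|rej|^2 = 9 - 1/19
= (171 - 1)/19
= 170/19
In lowest terms: 170/19


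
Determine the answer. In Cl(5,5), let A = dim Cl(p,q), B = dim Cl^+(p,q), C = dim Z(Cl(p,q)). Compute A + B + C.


n = 5 + 5 = 10
Total dim = 2^10 = 1024
Even subalgebra dim = 2^9 = 512
n is even, so center dim = 1
Sum = 1024 + 512 + 1 = 1537


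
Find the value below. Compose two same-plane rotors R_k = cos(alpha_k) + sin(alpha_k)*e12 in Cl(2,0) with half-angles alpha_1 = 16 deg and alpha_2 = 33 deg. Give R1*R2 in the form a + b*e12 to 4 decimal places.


Same-plane rotors commute and their half-angles add:
R1*R2 = cos(a1 + a2) + sin(a1 + a2)*e12.
a1 + a2 = 16 + 33 = 49 deg
cos(49 deg) = 0.6561
sin(49 deg) = 0.7547
R1*R2 = 0.6561 + 0.7547*e12


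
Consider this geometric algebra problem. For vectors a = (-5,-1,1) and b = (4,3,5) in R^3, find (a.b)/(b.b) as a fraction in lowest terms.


Projection coefficient = (a . b) / (b . b)
a . b = (-5)*4 + (-1)*3 + 1*5
= -20 + (-3) + 5 = -18
b . b = 4^2 + 3^2 + 5^2
= 16 + 9 + 25 = 50
Coefficient = -18/50
In lowest terms: -9/25


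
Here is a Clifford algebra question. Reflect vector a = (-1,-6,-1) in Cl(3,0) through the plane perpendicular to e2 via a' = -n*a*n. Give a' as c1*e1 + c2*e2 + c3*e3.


Reflection formula: a' = -n*a*n, with n = e2 (unit vector, n^2 = 1).
For reflection through hyperplane perp to e2:
The component along e2 flips sign, others stay.
a = (-1, -6, -1)
a' = (-1, 6, -1)
a' = -1*e1 + 6*e2 - 1*e3


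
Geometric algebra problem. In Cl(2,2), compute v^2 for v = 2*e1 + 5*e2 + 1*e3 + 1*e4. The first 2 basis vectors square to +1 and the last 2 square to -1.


v^2 = sum of c_i^2 * e_i^2
Positive signature terms (e_i^2 = +1): 2^2 + 5^2 = 29
Negative signature terms (e_j^2 = -1): 1^2 + 1^2 = 2
v^2 = 29 - 2 = 27


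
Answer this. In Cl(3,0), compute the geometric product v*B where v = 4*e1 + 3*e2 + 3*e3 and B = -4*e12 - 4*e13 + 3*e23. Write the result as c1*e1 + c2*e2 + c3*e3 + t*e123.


vB has grade-1 (vector) and grade-3 (trivector) parts: vB = (v _| B) + (v ^ B).
Vector part <vB>_1:
  e1: -v2*b12 - v3*b13 = -(3)*(-4) - (3)*(-4) = 24
  e2: v1*b12 - v3*b23 = (4)*(-4) - (3)*(3) = -25
  e3: v1*b13 + v2*b23 = (4)*(-4) + (3)*(3) = -7
Trivector part <vB>_3:
  e123: v1*b23 - v2*b13 + v3*b12 = (4)*(3) - (3)*(-4) + (3)*(-4) = 12
vB = 24*e1 - 25*e2 - 7*e3 + 12*e123


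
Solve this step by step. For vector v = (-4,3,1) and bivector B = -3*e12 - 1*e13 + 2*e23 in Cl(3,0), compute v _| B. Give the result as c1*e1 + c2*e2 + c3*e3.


Left contraction v _| B = <vB>_1 (grade-1 part of the geometric product vB).
Using e1_|e12 = e2, e2_|e12 = -e1, e1_|e13 = e3, e3_|e13 = -e1, e2_|e23 = e3, e3_|e23 = -e2:
e1 coeff: -v2*b12 - v3*b13 = -(3)*(-3) - (1)*(-1) = 10
e2 coeff: v1*b12 - v3*b23 = (-4)*(-3) - (1)*(2) = 10
e3 coeff: v1*b13 + v2*b23 = (-4)*(-1) + (3)*(2) = 10
v _| B = 10*e1 + 10*e2 + 10*e3


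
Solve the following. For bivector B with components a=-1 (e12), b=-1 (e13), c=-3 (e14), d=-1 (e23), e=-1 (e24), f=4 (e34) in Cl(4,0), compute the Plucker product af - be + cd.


Plucker relation: af - be + cd
a*f = (-1)*4 = -4
b*e = (-1)*(-1) = 1
c*d = (-3)*(-1) = 3
af - be + cd = -4 - 1 + 3
= -2


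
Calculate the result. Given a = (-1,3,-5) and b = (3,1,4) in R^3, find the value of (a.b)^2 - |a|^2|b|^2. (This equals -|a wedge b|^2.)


a . b = (-1)*3 + 3*1 + (-5)*4
= -3 + 3 + (-20) = -20
|a|^2 = (-1)^2 + 3^2 + (-5)^2 = 35
|b|^2 = 3^2 + 1^2 + 4^2 = 26
(a.b)^2 = (-20)^2 = 400
|a|^2 * |b|^2 = 35 * 26 = 910
Result = 400 - 910 = -510


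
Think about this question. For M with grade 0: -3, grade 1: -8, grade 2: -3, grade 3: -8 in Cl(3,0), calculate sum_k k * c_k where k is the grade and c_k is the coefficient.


Grade-weighted sum = sum of grade_k * coefficient_k
0*(-3) = 0
1*(-8) = -8
2*(-3) = -6
3*(-8) = -24
Total = 0 + (-8) + (-6) + (-24) = -38


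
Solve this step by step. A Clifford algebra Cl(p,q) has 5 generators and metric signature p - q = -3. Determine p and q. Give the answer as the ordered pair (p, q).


We need p + q = 5 and p - q = -3.
Adding: 2p = 5 + (-3) = 2, so p = 1.
Then q = 5 - 1 = 4.
(p, q) = (1, 4)


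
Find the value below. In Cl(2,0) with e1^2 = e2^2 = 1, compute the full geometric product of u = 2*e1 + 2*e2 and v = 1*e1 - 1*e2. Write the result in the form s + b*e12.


Expand: (2*e1 + 2*e2)(1*e1 - 1*e2)
= 2*1*e1e1 + 2*(-1)*e1e2 + 2*1*e2e1 + 2*(-1)*e2e2
Using e1^2 = e2^2 = 1, e2e1 = -e1e2:
Scalar part s = 2*1 + 2*(-1) = 2 + (-2) = 0
Bivector part b = 2*(-1) - 2*1 = -2 - 2 = -4
uv = 0 - 4*e12


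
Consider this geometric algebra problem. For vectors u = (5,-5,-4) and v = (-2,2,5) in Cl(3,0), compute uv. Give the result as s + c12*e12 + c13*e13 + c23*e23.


In Cl(3,0): e_i^2 = 1, e_ie_j = -e_je_i for i != j.
Scalar part = u . v = 5*(-2) + (-5)*2 + (-4)*5
= -10 + (-10) + (-20) = -40
e12 coeff = 5*2 - (-5)*(-2) = 10 - 10 = 0
e13 coeff = 5*5 - (-4)*(-2) = 25 - 8 = 17
e23 coeff = (-5)*5 - (-4)*2 = -25 - (-8) = -17
uv = -40 + 0*e12 + 17*e13 - 17*e23


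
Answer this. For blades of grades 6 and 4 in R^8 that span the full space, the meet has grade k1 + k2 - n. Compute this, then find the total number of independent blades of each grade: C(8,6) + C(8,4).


Meet grade = grade(A) + grade(B) - n
= 6 + 4 - 8 = 2
C(8,6) = 28
C(8,4) = 70
dim_A + dim_B = 28 + 70 = 98


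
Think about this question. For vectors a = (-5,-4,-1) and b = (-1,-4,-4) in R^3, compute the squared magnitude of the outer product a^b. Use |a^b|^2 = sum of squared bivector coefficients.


a wedge b = (a1*b2 - a2*b1)*e12 + (a1*b3 - a3*b1)*e13 + (a2*b3 - a3*b2)*e23
e12 coeff: (-5)*(-4) - (-4)*(-1) = 20 - 4 = 16
e13 coeff: (-5)*(-4) - (-1)*(-1) = 20 - 1 = 19
e23 coeff: (-4)*(-4) - (-1)*(-4) = 16 - 4 = 12
|a wedge b|^2 = 16^2 + 19^2 + 12^2
= 256 + 361 + 144
= 761


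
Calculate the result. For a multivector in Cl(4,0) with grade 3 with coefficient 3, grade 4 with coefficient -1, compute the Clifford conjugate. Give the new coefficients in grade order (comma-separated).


Clifford conjugate sign for grade k: (-1)^(k(k+1)/2)
Grade 3: (-1)^(3*4/2) = (-1)^6 = 1, coeff 3 -> 3
Grade 4: (-1)^(4*5/2) = (-1)^10 = 1, coeff -1 -> -1
Conjugated coefficients: 3, -1


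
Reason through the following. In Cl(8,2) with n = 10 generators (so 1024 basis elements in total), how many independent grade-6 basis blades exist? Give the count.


Number of grade-k basis blades in Cl(p,q) with n = p + q is C(n, k).
n = 8 + 2 = 10
C(10, 6) = 10! / (6! * 4!)
= 3628800 / (720 * 24)
= 210


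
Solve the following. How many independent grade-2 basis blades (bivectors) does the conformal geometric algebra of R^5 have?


The conformal model of R^5 uses Cl(6,1) with m = 5 + 2 = 7 generators.
Number of grade-2 blades = C(m, 2) = C(7, 2)
= 7*6/2 = 21


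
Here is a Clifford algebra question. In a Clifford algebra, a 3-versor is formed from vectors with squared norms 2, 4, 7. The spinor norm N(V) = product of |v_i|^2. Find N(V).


Spinor norm N(V) = |v1|^2 * |v2|^2 * ... * |v3|^2
= 2 * 4 * 7
Running product: 2, 8, 56
N(V) = 56


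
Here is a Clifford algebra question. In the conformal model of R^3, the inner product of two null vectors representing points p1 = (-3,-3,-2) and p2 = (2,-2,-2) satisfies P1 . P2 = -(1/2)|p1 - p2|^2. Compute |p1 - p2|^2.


p1 - p2 = (-5, -1, 0)
|p1 - p2|^2 = (-5)^2 + (-1)^2 + 0^2
= 25 + 1 + 0
= 26


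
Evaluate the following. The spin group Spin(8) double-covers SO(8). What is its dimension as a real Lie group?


Spin(n) double-covers SO(n); both have Lie algebra so(n) of dimension n(n-1)/2.
n = 8
n(n-1) = 8 * 7 = 56
dim Spin(8) = 56/2 = 28


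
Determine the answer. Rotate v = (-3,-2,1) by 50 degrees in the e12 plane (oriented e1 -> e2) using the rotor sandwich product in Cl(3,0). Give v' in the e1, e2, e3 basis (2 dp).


Rotor R = cos(25deg) - sin(25deg)*e12
Rotation angle theta = 2 * 25 = 50 degrees in the e12 plane (e1 -> e2).
The component perpendicular to the plane (e3) is invariant: v'_3 = v3 = 1.00
cos(50deg) = 0.6428, sin(50deg) = 0.7660
v'_1 = v1*cos(theta) - v2*sin(theta) = -3*0.6428 - (-2)*0.7660 = -0.40
v'_2 = v1*sin(theta) + v2*cos(theta) = -3*0.7660 + (-2)*0.6428 = -3.58
v' = -0.40*e1 - 3.58*e2 + 1.00*e3


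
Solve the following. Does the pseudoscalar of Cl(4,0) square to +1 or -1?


The pseudoscalar I = e1...e_n (product of all n generators) of Cl(p,q) satisfies I^2 = (-1)^(q + n(n-1)/2).
p = 4, q = 0, n = p + q = 4
n(n-1)/2 = 4 * 3 / 2 = 6
Exponent = q + n(n-1)/2 = 0 + 6 = 6
I^2 = (-1)^6 = +1


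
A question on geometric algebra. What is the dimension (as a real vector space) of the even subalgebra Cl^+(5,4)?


Even subalgebra dimension = 2^(n-1)
n = 5 + 4 = 9
2^(9 - 1) = 2^8 = 256
Verification: sum of C(9,k) for even k = 1 + 36 + 126 + 84 + 9 = 256
Result = 256


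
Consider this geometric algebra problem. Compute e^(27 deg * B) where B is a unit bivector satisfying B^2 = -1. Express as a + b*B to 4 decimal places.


For a unit bivector B with B^2 = -1, the exponential series gives
e^(theta*B) = cos(theta) + sin(theta)*B (the GA analogue of Euler's formula).
theta = 27 degrees = 0.471239 rad
cos(27 deg) = 0.8910
sin(27 deg) = 0.4540
exp(theta*B) = 0.8910 + 0.4540*B


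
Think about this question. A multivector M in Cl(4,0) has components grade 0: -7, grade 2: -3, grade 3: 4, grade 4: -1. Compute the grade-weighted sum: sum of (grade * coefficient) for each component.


Grade-weighted sum = sum of grade_k * coefficient_k
0*(-7) = 0
2*(-3) = -6
3*4 = 12
4*(-1) = -4
Total = 0 + (-6) + 12 + (-4) = 2


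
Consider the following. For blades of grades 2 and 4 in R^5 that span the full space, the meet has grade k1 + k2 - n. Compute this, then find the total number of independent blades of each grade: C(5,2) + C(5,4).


Meet grade = grade(A) + grade(B) - n
= 2 + 4 - 5 = 1
C(5,2) = 10
C(5,4) = 5
dim_A + dim_B = 10 + 5 = 15


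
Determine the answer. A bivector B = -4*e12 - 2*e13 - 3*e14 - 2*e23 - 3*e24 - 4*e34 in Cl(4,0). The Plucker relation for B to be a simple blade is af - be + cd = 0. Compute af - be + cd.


Plucker relation: af - be + cd
a*f = (-4)*(-4) = 16
b*e = (-2)*(-3) = 6
c*d = (-3)*(-2) = 6
af - be + cd = 16 - 6 + 6
= 16


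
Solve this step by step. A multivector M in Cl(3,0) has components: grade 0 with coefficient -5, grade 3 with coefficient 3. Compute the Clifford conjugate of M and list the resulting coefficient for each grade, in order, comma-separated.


Clifford conjugate sign for grade k: (-1)^(k(k+1)/2)
Grade 0: (-1)^(0*1/2) = (-1)^0 = 1, coeff -5 -> -5
Grade 3: (-1)^(3*4/2) = (-1)^6 = 1, coeff 3 -> 3
Conjugated coefficients: -5, 3


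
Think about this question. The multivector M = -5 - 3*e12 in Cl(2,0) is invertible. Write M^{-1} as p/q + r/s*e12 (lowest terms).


M = -5 - 3*e12, where e12^2 = -1.
Since M commutes with its reverse ~M = a - b*e12, M * ~M = a^2 - b^2*e12^2 = a^2 + b^2.
So M^{-1} = ~M / (a^2 + b^2) = (a - b*e12)/(a^2 + b^2).
a^2 + b^2 = 25 + 9 = 34
Scalar part = -5/34 = -5/34
Bivector coeff = 3/34 = 3/34
M^{-1} = -5/34 + 3/34*e12


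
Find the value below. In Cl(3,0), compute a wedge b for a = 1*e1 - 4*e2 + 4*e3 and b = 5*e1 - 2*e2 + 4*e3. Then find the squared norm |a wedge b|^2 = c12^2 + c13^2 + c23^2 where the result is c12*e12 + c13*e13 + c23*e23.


a wedge b = (a1*b2 - a2*b1)*e12 + (a1*b3 - a3*b1)*e13 + (a2*b3 - a3*b2)*e23
e12 coeff: 1*(-2) - (-4)*5 = -2 - (-20) = 18
e13 coeff: 1*4 - 4*5 = 4 - 20 = -16
e23 coeff: (-4)*4 - 4*(-2) = -16 - (-8) = -8
|a wedge b|^2 = 18^2 + (-16)^2 + (-8)^2
= 324 + 256 + 64
= 644


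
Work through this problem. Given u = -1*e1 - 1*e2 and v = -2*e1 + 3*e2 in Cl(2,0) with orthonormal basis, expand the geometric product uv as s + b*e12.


Expand: (-1*e1 - 1*e2)(-2*e1 + 3*e2)
= (-1)*(-2)*e1e1 + (-1)*3*e1e2 + (-1)*(-2)*e2e1 + (-1)*3*e2e2
Using e1^2 = e2^2 = 1, e2e1 = -e1e2:
Scalar part s = (-1)*(-2) + (-1)*3 = 2 + (-3) = -1
Bivector part b = (-1)*3 - (-1)*(-2) = -3 - 2 = -5
uv = -1 - 5*e12


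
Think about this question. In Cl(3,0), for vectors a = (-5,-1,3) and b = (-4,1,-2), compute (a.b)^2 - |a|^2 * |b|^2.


a . b = (-5)*(-4) + (-1)*1 + 3*(-2)
= 20 + (-1) + (-6) = 13
|a|^2 = (-5)^2 + (-1)^2 + 3^2 = 35
|b|^2 = (-4)^2 + 1^2 + (-2)^2 = 21
(a.b)^2 = 13^2 = 169
|a|^2 * |b|^2 = 35 * 21 = 735
Result = 169 - 735 = -566


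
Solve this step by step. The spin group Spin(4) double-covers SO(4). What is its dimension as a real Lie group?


Spin(n) double-covers SO(n); both have Lie algebra so(n) of dimension n(n-1)/2.
n = 4
n(n-1) = 4 * 3 = 12
dim Spin(4) = 12/2 = 6


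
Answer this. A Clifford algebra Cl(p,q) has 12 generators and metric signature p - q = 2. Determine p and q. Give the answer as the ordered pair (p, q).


We need p + q = 12 and p - q = 2.
Adding: 2p = 12 + 2 = 14, so p = 7.
Then q = 12 - 7 = 5.
(p, q) = (7, 5)


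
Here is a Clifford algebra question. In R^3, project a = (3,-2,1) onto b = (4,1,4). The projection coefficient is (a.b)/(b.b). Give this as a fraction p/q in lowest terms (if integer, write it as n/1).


Projection coefficient = (a . b) / (b . b)
a . b = 3*4 + (-2)*1 + 1*4
= 12 + (-2) + 4 = 14
b . b = 4^2 + 1^2 + 4^2
= 16 + 1 + 16 = 33
Coefficient = 14/33
In lowest terms: 14/33


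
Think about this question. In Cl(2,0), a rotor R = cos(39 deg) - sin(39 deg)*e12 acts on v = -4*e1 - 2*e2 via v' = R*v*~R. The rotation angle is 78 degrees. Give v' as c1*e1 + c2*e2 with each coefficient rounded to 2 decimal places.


Rotor R = cos(39deg) - sin(39deg)*e12
Rotation angle theta = 2 * 39 = 78 degrees
v' = R*v*~R rotates v by theta.
cos(78deg) = 0.2079, sin(78deg) = 0.9781
v'_1 = -4*cos(78deg) - (-2)*sin(78deg)
= -4*0.2079 - (-2)*0.9781
= 1.12
v'_2 = -4*sin(78deg) + (-2)*cos(78deg)
= -4*0.9781 + (-2)*0.2079
= -4.33
v' = 1.12*e1 - 4.33*e2


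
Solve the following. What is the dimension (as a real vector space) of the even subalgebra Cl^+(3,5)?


Even subalgebra dimension = 2^(n-1)
n = 3 + 5 = 8
2^(8 - 1) = 2^7 = 128
Verification: sum of C(8,k) for even k = 1 + 28 + 70 + 28 + 1 = 128
Result = 128


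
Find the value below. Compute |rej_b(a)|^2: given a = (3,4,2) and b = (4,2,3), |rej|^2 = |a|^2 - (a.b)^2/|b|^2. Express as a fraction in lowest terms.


|a|^2 = 3^2 + 4^2 + 2^2 = 29
|b|^2 = 4^2 + 2^2 + 3^2 = 29
a . b = 3*4 + 4*2 + 2*3 = 26
(a.b)^2 = 26^2 = 676
|rej|^2 = 29 - 676/29
= (841 - 676)/29
= 165/29
In lowest terms: 165/29


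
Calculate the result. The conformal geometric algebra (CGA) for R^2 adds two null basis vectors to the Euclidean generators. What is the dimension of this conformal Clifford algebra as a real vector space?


The conformal model of R^2 uses Cl(3,1): the 2 Euclidean generators plus two extra orthogonal generators e+ (e+^2 = +1) and e- (e-^2 = -1), from which the null vectors e0, einf are built.
Number of generators m = 2 + 2 = 4.
dim Cl(p,q) = 2^m = 2^4 = 16


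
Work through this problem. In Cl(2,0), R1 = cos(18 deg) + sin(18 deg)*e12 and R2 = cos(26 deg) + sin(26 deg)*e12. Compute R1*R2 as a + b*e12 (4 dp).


Same-plane rotors commute and their half-angles add:
R1*R2 = cos(a1 + a2) + sin(a1 + a2)*e12.
a1 + a2 = 18 + 26 = 44 deg
cos(44 deg) = 0.7193
sin(44 deg) = 0.6947
R1*R2 = 0.7193 + 0.6947*e12


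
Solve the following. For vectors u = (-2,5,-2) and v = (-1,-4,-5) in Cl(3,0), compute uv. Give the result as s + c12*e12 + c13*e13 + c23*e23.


In Cl(3,0): e_i^2 = 1, e_ie_j = -e_je_i for i != j.
Scalar part = u . v = (-2)*(-1) + 5*(-4) + (-2)*(-5)
= 2 + (-20) + 10 = -8
e12 coeff = (-2)*(-4) - 5*(-1) = 8 - (-5) = 13
e13 coeff = (-2)*(-5) - (-2)*(-1) = 10 - 2 = 8
e23 coeff = 5*(-5) - (-2)*(-4) = -25 - 8 = -33
uv = -8 + 13*e12 + 8*e13 - 33*e23


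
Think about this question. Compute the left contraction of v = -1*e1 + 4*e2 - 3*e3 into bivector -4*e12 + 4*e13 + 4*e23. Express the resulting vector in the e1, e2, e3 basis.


Left contraction v _| B = <vB>_1 (grade-1 part of the geometric product vB).
Using e1_|e12 = e2, e2_|e12 = -e1, e1_|e13 = e3, e3_|e13 = -e1, e2_|e23 = e3, e3_|e23 = -e2:
e1 coeff: -v2*b12 - v3*b13 = -(4)*(-4) - (-3)*(4) = 28
e2 coeff: v1*b12 - v3*b23 = (-1)*(-4) - (-3)*(4) = 16
e3 coeff: v1*b13 + v2*b23 = (-1)*(4) + (4)*(4) = 12
v _| B = 28*e1 + 16*e2 + 12*e3


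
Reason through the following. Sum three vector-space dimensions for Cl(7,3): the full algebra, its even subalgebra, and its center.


n = 7 + 3 = 10
Total dim = 2^10 = 1024
Even subalgebra dim = 2^9 = 512
n is even, so center dim = 1
Sum = 1024 + 512 + 1 = 1537


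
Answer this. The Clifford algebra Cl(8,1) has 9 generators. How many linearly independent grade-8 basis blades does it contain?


Number of grade-k basis blades in Cl(p,q) with n = p + q is C(n, k).
n = 8 + 1 = 9
C(9, 8) = 9! / (8! * 1!)
= 362880 / (40320 * 1)
= 9


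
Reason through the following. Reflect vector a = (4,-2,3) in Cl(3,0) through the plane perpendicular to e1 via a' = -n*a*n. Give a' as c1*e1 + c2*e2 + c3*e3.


Reflection formula: a' = -n*a*n, with n = e1 (unit vector, n^2 = 1).
For reflection through hyperplane perp to e1:
The component along e1 flips sign, others stay.
a = (4, -2, 3)
a' = (-4, -2, 3)
a' = -4*e1 - 2*e2 + 3*e3


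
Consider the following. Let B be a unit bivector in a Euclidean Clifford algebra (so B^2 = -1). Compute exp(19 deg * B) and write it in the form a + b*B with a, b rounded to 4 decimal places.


For a unit bivector B with B^2 = -1, the exponential series gives
e^(theta*B) = cos(theta) + sin(theta)*B (the GA analogue of Euler's formula).
theta = 19 degrees = 0.331613 rad
cos(19 deg) = 0.9455
sin(19 deg) = 0.3256
exp(theta*B) = 0.9455 + 0.3256*B


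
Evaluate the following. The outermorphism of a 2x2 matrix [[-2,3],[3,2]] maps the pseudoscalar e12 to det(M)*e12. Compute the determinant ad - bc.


The outermorphism of a linear map f sends e1^e2 to f(e1)^f(e2).
f(e1) = -2*e1 + 3*e2
f(e2) = 3*e1 + 2*e2
f(e1) ^ f(e2) = (-2*e1 + 3*e2) ^ (3*e1 + 2*e2)
= (-2)*2*e12 + 3*3*e21
= (-4 - 9)*e12
= -13*e12
Coefficient = -13


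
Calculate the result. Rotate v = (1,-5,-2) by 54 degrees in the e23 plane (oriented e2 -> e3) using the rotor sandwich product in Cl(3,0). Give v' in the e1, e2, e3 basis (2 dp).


Rotor R = cos(27deg) - sin(27deg)*e23
Rotation angle theta = 2 * 27 = 54 degrees in the e23 plane (e2 -> e3).
The component perpendicular to the plane (e1) is invariant: v'_1 = v1 = 1.00
cos(54deg) = 0.5878, sin(54deg) = 0.8090
v'_2 = v2*cos(theta) - v3*sin(theta) = -5*0.5878 - (-2)*0.8090 = -1.32
v'_3 = v2*sin(theta) + v3*cos(theta) = -5*0.8090 + (-2)*0.5878 = -5.22
v' = 1.00*e1 - 1.32*e2 - 5.22*e3


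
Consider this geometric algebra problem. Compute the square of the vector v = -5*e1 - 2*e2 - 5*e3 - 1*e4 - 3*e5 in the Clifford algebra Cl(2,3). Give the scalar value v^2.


v^2 = sum of c_i^2 * e_i^2
Positive signature terms (e_i^2 = +1): (-5)^2 + (-2)^2 = 29
Negative signature terms (e_j^2 = -1): (-5)^2 + (-1)^2 + (-3)^2 = 35
v^2 = 29 - 35 = -6


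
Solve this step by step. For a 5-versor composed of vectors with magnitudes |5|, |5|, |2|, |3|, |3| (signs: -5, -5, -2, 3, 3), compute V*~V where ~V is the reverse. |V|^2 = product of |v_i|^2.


Each vector v_i has |v_i|^2 = s_i^2
Squared scales: (-5)^2 = 25, (-5)^2 = 25, (-2)^2 = 4, 3^2 = 9, 3^2 = 9
|V|^2 = 25 * 25 * 4 * 9 * 9
= 202500


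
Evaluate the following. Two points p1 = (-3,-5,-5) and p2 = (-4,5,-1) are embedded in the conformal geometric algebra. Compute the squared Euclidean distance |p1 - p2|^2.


p1 - p2 = (1, -10, -4)
|p1 - p2|^2 = 1^2 + (-10)^2 + (-4)^2
= 1 + 100 + 16
= 117


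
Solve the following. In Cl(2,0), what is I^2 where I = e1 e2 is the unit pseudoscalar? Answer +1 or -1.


The pseudoscalar I = e1...e_n (product of all n generators) of Cl(p,q) satisfies I^2 = (-1)^(q + n(n-1)/2).
p = 2, q = 0, n = p + q = 2
n(n-1)/2 = 2 * 1 / 2 = 1
Exponent = q + n(n-1)/2 = 0 + 1 = 1
I^2 = (-1)^1 = -1


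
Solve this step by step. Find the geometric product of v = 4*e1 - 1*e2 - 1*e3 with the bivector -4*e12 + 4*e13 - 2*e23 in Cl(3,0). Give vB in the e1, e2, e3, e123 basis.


vB has grade-1 (vector) and grade-3 (trivector) parts: vB = (v _| B) + (v ^ B).
Vector part <vB>_1:
  e1: -v2*b12 - v3*b13 = -(-1)*(-4) - (-1)*(4) = 0
  e2: v1*b12 - v3*b23 = (4)*(-4) - (-1)*(-2) = -18
  e3: v1*b13 + v2*b23 = (4)*(4) + (-1)*(-2) = 18
Trivector part <vB>_3:
  e123: v1*b23 - v2*b13 + v3*b12 = (4)*(-2) - (-1)*(4) + (-1)*(-4) = 0
vB = 0*e1 - 18*e2 + 18*e3 + 0*e123


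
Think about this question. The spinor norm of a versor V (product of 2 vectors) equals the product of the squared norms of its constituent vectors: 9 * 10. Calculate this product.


Spinor norm N(V) = |v1|^2 * |v2|^2 * ... * |v2|^2
= 9 * 10
Running product: 9, 90
N(V) = 90


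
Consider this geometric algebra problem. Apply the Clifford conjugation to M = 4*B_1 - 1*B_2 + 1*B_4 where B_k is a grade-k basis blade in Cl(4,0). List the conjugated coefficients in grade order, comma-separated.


Clifford conjugate sign for grade k: (-1)^(k(k+1)/2)
Grade 1: (-1)^(1*2/2) = (-1)^1 = -1, coeff 4 -> -4
Grade 2: (-1)^(2*3/2) = (-1)^3 = -1, coeff -1 -> 1
Grade 4: (-1)^(4*5/2) = (-1)^10 = 1, coeff 1 -> 1
Conjugated coefficients: -4, 1, 1


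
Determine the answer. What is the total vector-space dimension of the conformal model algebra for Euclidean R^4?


The conformal model of R^4 uses Cl(5,1): the 4 Euclidean generators plus two extra orthogonal generators e+ (e+^2 = +1) and e- (e-^2 = -1), from which the null vectors e0, einf are built.
Number of generators m = 4 + 2 = 6.
dim Cl(p,q) = 2^m = 2^6 = 64


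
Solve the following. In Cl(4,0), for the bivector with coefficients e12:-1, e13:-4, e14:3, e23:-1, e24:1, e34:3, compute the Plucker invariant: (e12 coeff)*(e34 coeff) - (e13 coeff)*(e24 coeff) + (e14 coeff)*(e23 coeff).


Plucker relation: af - be + cd
a*f = (-1)*3 = -3
b*e = (-4)*1 = -4
c*d = 3*(-1) = -3
af - be + cd = -3 - (-4) + (-3)
= -2


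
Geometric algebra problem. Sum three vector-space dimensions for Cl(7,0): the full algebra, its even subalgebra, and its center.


n = 7 + 0 = 7
Total dim = 2^7 = 128
Even subalgebra dim = 2^6 = 64
n is odd, so center dim = 2
Sum = 128 + 64 + 2 = 194


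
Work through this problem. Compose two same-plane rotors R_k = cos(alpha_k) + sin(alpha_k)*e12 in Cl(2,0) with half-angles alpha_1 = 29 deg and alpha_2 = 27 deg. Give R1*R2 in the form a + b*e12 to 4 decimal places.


Same-plane rotors commute and their half-angles add:
R1*R2 = cos(a1 + a2) + sin(a1 + a2)*e12.
a1 + a2 = 29 + 27 = 56 deg
cos(56 deg) = 0.5592
sin(56 deg) = 0.8290
R1*R2 = 0.5592 + 0.8290*e12


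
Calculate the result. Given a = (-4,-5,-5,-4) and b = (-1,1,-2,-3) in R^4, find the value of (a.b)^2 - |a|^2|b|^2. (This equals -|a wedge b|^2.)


a . b = (-4)*(-1) + (-5)*1 + (-5)*(-2) + (-4)*(-3)
= 4 + (-5) + 10 + 12 = 21
|a|^2 = (-4)^2 + (-5)^2 + (-5)^2 + (-4)^2 = 82
|b|^2 = (-1)^2 + 1^2 + (-2)^2 + (-3)^2 = 15
(a.b)^2 = 21^2 = 441
|a|^2 * |b|^2 = 82 * 15 = 1230
Result = 441 - 1230 = -789


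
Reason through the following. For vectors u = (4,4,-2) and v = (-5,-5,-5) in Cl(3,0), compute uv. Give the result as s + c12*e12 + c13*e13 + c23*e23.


In Cl(3,0): e_i^2 = 1, e_ie_j = -e_je_i for i != j.
Scalar part = u . v = 4*(-5) + 4*(-5) + (-2)*(-5)
= -20 + (-20) + 10 = -30
e12 coeff = 4*(-5) - 4*(-5) = -20 - (-20) = 0
e13 coeff = 4*(-5) - (-2)*(-5) = -20 - 10 = -30
e23 coeff = 4*(-5) - (-2)*(-5) = -20 - 10 = -30
uv = -30 + 0*e12 - 30*e13 - 30*e23


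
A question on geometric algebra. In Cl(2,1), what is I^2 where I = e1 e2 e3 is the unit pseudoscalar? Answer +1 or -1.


The pseudoscalar I = e1...e_n (product of all n generators) of Cl(p,q) satisfies I^2 = (-1)^(q + n(n-1)/2).
p = 2, q = 1, n = p + q = 3
n(n-1)/2 = 3 * 2 / 2 = 3
Exponent = q + n(n-1)/2 = 1 + 3 = 4
I^2 = (-1)^4 = +1


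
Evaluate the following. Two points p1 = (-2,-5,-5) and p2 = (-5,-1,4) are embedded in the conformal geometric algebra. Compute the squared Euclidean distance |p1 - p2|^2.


p1 - p2 = (3, -4, -9)
|p1 - p2|^2 = 3^2 + (-4)^2 + (-9)^2
= 9 + 16 + 81
= 106


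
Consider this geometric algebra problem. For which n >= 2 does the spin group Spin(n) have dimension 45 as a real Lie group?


dim Spin(n) = dim so(n) = n(n-1)/2.
Solve n(n-1)/2 = 45, i.e. n^2 - n - 90 = 0.
Discriminant = 1 + 8*45 = 361
n = (1 + sqrt(361))/2 = (1 + 19)/2 = 10


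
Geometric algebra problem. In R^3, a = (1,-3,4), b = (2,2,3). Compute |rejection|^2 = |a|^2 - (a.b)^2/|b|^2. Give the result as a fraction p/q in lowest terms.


|a|^2 = 1^2 + (-3)^2 + 4^2 = 26
|b|^2 = 2^2 + 2^2 + 3^2 = 17
a . b = 1*2 + (-3)*2 + 4*3 = 8
(a.b)^2 = 8^2 = 64
|rej|^2 = 26 - 64/17
= (442 - 64)/17
= 378/17
In lowest terms: 378/17


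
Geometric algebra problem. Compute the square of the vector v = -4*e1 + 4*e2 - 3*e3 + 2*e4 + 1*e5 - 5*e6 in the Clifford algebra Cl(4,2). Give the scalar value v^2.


v^2 = sum of c_i^2 * e_i^2
Positive signature terms (e_i^2 = +1): (-4)^2 + 4^2 + (-3)^2 + 2^2 = 45
Negative signature terms (e_j^2 = -1): 1^2 + (-5)^2 = 26
v^2 = 45 - 26 = 19


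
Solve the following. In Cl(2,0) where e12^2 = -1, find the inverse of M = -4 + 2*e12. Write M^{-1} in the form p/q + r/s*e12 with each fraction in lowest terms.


M = -4 + 2*e12, where e12^2 = -1.
Since M commutes with its reverse ~M = a - b*e12, M * ~M = a^2 - b^2*e12^2 = a^2 + b^2.
So M^{-1} = ~M / (a^2 + b^2) = (a - b*e12)/(a^2 + b^2).
a^2 + b^2 = 16 + 4 = 20
Scalar part = -4/20 = -1/5
Bivector coeff = -2/20 = -1/10
M^{-1} = -1/5 - 1/10*e12


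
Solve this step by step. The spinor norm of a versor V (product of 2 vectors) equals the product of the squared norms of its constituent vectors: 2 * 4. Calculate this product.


Spinor norm N(V) = |v1|^2 * |v2|^2 * ... * |v2|^2
= 2 * 4
Running product: 2, 8
N(V) = 8


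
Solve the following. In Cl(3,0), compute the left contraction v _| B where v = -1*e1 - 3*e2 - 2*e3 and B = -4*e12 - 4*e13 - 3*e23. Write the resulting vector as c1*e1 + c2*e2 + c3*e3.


Left contraction v _| B = <vB>_1 (grade-1 part of the geometric product vB).
Using e1_|e12 = e2, e2_|e12 = -e1, e1_|e13 = e3, e3_|e13 = -e1, e2_|e23 = e3, e3_|e23 = -e2:
e1 coeff: -v2*b12 - v3*b13 = -(-3)*(-4) - (-2)*(-4) = -20
e2 coeff: v1*b12 - v3*b23 = (-1)*(-4) - (-2)*(-3) = -2
e3 coeff: v1*b13 + v2*b23 = (-1)*(-4) + (-3)*(-3) = 13
v _| B = -20*e1 - 2*e2 + 13*e3


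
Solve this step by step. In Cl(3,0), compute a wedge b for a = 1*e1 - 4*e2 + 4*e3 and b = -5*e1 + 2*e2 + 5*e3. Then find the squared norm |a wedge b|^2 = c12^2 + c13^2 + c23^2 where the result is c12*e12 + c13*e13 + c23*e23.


a wedge b = (a1*b2 - a2*b1)*e12 + (a1*b3 - a3*b1)*e13 + (a2*b3 - a3*b2)*e23
e12 coeff: 1*2 - (-4)*(-5) = 2 - 20 = -18
e13 coeff: 1*5 - 4*(-5) = 5 - (-20) = 25
e23 coeff: (-4)*5 - 4*2 = -20 - 8 = -28
|a wedge b|^2 = (-18)^2 + 25^2 + (-28)^2
= 324 + 625 + 784
= 1733


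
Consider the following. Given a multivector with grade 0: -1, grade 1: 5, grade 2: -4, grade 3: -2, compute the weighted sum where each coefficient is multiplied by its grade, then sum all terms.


Grade-weighted sum = sum of grade_k * coefficient_k
0*(-1) = 0
1*5 = 5
2*(-4) = -8
3*(-2) = -6
Total = 0 + 5 + (-8) + (-6) = -9


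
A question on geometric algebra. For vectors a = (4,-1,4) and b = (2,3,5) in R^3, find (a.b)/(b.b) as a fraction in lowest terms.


Projection coefficient = (a . b) / (b . b)
a . b = 4*2 + (-1)*3 + 4*5
= 8 + (-3) + 20 = 25
b . b = 2^2 + 3^2 + 5^2
= 4 + 9 + 25 = 38
Coefficient = 25/38
In lowest terms: 25/38


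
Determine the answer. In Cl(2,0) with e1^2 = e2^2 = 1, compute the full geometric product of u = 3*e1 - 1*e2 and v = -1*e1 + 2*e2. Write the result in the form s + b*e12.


Expand: (3*e1 - 1*e2)(-1*e1 + 2*e2)
= 3*(-1)*e1e1 + 3*2*e1e2 + (-1)*(-1)*e2e1 + (-1)*2*e2e2
Using e1^2 = e2^2 = 1, e2e1 = -e1e2:
Scalar part s = 3*(-1) + (-1)*2 = -3 + (-2) = -5
Bivector part b = 3*2 - (-1)*(-1) = 6 - 1 = 5
uv = -5 + 5*e12


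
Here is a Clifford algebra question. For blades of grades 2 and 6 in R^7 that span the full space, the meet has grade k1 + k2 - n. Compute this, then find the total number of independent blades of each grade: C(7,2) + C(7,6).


Meet grade = grade(A) + grade(B) - n
= 2 + 6 - 7 = 1
C(7,2) = 21
C(7,6) = 7
dim_A + dim_B = 21 + 7 = 28


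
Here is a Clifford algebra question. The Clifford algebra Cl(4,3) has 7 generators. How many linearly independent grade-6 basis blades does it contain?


Number of grade-k basis blades in Cl(p,q) with n = p + q is C(n, k).
n = 4 + 3 = 7
C(7, 6) = 7! / (6! * 1!)
= 5040 / (720 * 1)
= 7


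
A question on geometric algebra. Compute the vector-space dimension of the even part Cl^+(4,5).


Even subalgebra dimension = 2^(n-1)
n = 4 + 5 = 9
2^(9 - 1) = 2^8 = 256
Verification: sum of C(9,k) for even k = 1 + 36 + 126 + 84 + 9 = 256
Result = 256


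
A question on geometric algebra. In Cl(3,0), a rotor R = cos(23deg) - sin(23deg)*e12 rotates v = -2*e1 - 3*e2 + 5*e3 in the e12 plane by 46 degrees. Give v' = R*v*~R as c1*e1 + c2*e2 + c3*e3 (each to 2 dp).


Rotor R = cos(23deg) - sin(23deg)*e12
Rotation angle theta = 2 * 23 = 46 degrees in the e12 plane (e1 -> e2).
The component perpendicular to the plane (e3) is invariant: v'_3 = v3 = 5.00
cos(46deg) = 0.6947, sin(46deg) = 0.7193
v'_1 = v1*cos(theta) - v2*sin(theta) = -2*0.6947 - (-3)*0.7193 = 0.77
v'_2 = v1*sin(theta) + v2*cos(theta) = -2*0.7193 + (-3)*0.6947 = -3.52
v' = 0.77*e1 - 3.52*e2 + 5.00*e3


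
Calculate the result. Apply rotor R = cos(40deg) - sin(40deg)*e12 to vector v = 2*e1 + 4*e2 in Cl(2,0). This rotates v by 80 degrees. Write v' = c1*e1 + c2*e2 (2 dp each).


Rotor R = cos(40deg) - sin(40deg)*e12
Rotation angle theta = 2 * 40 = 80 degrees
v' = R*v*~R rotates v by theta.
cos(80deg) = 0.1736, sin(80deg) = 0.9848
v'_1 = 2*cos(80deg) - 4*sin(80deg)
= 2*0.1736 - 4*0.9848
= -3.59
v'_2 = 2*sin(80deg) + 4*cos(80deg)
= 2*0.9848 + 4*0.1736
= 2.66
v' = -3.59*e1 + 2.66*e2


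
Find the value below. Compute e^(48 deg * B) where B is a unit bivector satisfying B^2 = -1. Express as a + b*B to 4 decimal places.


For a unit bivector B with B^2 = -1, the exponential series gives
e^(theta*B) = cos(theta) + sin(theta)*B (the GA analogue of Euler's formula).
theta = 48 degrees = 0.837758 rad
cos(48 deg) = 0.6691
sin(48 deg) = 0.7431
exp(theta*B) = 0.6691 + 0.7431*B


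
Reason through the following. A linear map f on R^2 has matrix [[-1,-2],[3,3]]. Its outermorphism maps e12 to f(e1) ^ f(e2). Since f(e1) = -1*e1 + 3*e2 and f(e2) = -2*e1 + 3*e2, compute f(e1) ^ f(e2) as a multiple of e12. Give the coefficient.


The outermorphism of a linear map f sends e1^e2 to f(e1)^f(e2).
f(e1) = -1*e1 + 3*e2
f(e2) = -2*e1 + 3*e2
f(e1) ^ f(e2) = (-1*e1 + 3*e2) ^ (-2*e1 + 3*e2)
= (-1)*3*e12 + 3*(-2)*e21
= (-3 - (-6))*e12
= 3*e12
Coefficient = 3


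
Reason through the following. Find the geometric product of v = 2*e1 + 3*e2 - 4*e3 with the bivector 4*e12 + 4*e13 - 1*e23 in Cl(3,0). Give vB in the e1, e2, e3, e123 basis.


vB has grade-1 (vector) and grade-3 (trivector) parts: vB = (v _| B) + (v ^ B).
Vector part <vB>_1:
  e1: -v2*b12 - v3*b13 = -(3)*(4) - (-4)*(4) = 4
  e2: v1*b12 - v3*b23 = (2)*(4) - (-4)*(-1) = 4
  e3: v1*b13 + v2*b23 = (2)*(4) + (3)*(-1) = 5
Trivector part <vB>_3:
  e123: v1*b23 - v2*b13 + v3*b12 = (2)*(-1) - (3)*(4) + (-4)*(4) = -30
vB = 4*e1 + 4*e2 + 5*e3 - 30*e123


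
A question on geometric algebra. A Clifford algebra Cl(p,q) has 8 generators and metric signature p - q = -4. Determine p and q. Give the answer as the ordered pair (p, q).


We need p + q = 8 and p - q = -4.
Adding: 2p = 8 + (-4) = 4, so p = 2.
Then q = 8 - 2 = 6.
(p, q) = (2, 6)


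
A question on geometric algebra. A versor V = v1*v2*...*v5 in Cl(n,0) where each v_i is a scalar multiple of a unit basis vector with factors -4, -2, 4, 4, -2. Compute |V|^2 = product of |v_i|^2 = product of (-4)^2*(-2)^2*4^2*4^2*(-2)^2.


Each vector v_i has |v_i|^2 = s_i^2
Squared scales: (-4)^2 = 16, (-2)^2 = 4, 4^2 = 16, 4^2 = 16, (-2)^2 = 4
|V|^2 = 16 * 4 * 16 * 16 * 4
= 65536


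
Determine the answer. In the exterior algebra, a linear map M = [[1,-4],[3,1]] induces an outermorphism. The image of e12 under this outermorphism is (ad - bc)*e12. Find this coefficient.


The outermorphism of a linear map f sends e1^e2 to f(e1)^f(e2).
f(e1) = 1*e1 + 3*e2
f(e2) = -4*e1 + 1*e2
f(e1) ^ f(e2) = (1*e1 + 3*e2) ^ (-4*e1 + 1*e2)
= 1*1*e12 + 3*(-4)*e21
= (1 - (-12))*e12
= 13*e12
Coefficient = 13


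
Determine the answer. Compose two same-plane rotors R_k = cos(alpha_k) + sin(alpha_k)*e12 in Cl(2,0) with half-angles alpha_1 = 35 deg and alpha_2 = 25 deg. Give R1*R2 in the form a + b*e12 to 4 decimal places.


Same-plane rotors commute and their half-angles add:
R1*R2 = cos(a1 + a2) + sin(a1 + a2)*e12.
a1 + a2 = 35 + 25 = 60 deg
cos(60 deg) = 0.5000
sin(60 deg) = 0.8660
R1*R2 = 0.5000 + 0.8660*e12


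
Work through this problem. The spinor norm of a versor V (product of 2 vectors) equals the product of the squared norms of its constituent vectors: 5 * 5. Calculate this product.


Spinor norm N(V) = |v1|^2 * |v2|^2 * ... * |v2|^2
= 5 * 5
Running product: 5, 25
N(V) = 25


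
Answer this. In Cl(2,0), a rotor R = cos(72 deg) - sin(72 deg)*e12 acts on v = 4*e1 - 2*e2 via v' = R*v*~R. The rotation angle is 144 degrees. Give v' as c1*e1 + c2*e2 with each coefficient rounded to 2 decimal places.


Rotor R = cos(72deg) - sin(72deg)*e12
Rotation angle theta = 2 * 72 = 144 degrees
v' = R*v*~R rotates v by theta.
cos(144deg) = -0.8090, sin(144deg) = 0.5878
v'_1 = 4*cos(144deg) - (-2)*sin(144deg)
= 4*(-0.8090) - (-2)*0.5878
= -2.06
v'_2 = 4*sin(144deg) + (-2)*cos(144deg)
= 4*0.5878 + (-2)*(-0.8090)
= 3.97
v' = -2.06*e1 + 3.97*e2


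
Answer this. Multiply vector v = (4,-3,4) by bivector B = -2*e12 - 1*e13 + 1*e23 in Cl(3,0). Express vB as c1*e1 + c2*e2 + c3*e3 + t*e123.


vB has grade-1 (vector) and grade-3 (trivector) parts: vB = (v _| B) + (v ^ B).
Vector part <vB>_1:
  e1: -v2*b12 - v3*b13 = -(-3)*(-2) - (4)*(-1) = -2
  e2: v1*b12 - v3*b23 = (4)*(-2) - (4)*(1) = -12
  e3: v1*b13 + v2*b23 = (4)*(-1) + (-3)*(1) = -7
Trivector part <vB>_3:
  e123: v1*b23 - v2*b13 + v3*b12 = (4)*(1) - (-3)*(-1) + (4)*(-2) = -7
vB = -2*e1 - 12*e2 - 7*e3 - 7*e123


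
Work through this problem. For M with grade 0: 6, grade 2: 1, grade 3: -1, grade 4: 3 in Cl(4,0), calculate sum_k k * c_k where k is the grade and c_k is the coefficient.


Grade-weighted sum = sum of grade_k * coefficient_k
0*6 = 0
2*1 = 2
3*(-1) = -3
4*3 = 12
Total = 0 + 2 + (-3) + 12 = 11
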